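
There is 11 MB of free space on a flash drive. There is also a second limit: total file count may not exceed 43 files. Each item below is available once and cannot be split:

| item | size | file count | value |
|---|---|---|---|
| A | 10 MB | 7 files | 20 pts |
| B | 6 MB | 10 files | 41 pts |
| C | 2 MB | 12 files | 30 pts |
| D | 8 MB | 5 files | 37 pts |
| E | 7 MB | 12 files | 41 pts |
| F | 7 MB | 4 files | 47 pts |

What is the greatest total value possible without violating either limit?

Feasible sets respecting both limits:
- C+F: size 9, file count 16, value 77
- B+C: size 8, file count 22, value 71
- C+E: size 9, file count 24, value 71
- C+D: size 10, file count 17, value 67
Best: 77 pts.

77 pts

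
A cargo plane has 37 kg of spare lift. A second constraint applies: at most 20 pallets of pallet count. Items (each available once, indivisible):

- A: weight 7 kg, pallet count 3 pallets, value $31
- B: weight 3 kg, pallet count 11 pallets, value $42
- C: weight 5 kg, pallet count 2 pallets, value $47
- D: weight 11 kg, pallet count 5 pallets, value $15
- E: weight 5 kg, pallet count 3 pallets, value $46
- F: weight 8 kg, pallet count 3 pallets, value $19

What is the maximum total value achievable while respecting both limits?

Feasible sets respecting both limits:
- A+B+C+E: weight 20, pallet count 19, value 166
- A+C+D+E+F: weight 36, pallet count 16, value 158
- B+C+E+F: weight 21, pallet count 19, value 154
- A+C+E+F: weight 25, pallet count 11, value 143
Best: $166.

$166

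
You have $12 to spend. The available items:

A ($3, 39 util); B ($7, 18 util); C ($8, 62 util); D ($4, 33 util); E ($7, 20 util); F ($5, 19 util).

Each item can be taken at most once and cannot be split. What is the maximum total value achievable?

Check high-value combinations within $12:
- A+C: cost 3+8=11, value 39+62=101
- C+D: cost 8+4=12, value 62+33=95
- A+D+F: cost 3+4+5=12, value 39+33+19=91
Best: 101 util.

101 util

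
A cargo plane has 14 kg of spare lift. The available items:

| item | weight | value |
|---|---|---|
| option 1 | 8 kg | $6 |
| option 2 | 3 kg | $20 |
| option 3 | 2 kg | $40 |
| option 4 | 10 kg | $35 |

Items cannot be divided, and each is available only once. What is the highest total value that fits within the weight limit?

$75

This is a 0/1 knapsack; check combinations near the capacity.
- option 3+option 4: weight 2+10=12, value 40+35=75
- option 1+option 2+option 3: weight 8+3+2=13, value 6+20+40=66
- option 2+option 3: weight 3+2=5, value 20+40=60
Best: $75.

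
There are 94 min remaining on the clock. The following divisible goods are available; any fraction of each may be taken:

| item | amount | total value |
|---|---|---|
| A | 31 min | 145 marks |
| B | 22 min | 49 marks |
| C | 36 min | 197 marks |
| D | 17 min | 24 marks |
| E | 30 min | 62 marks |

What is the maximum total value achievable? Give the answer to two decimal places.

401.33

Take in order of value per unit:
- C (197/36 per unit): all 36 → value 197, running total 197.00
- A (145/31 per unit): all 31 → value 145, running total 342.00
- B (49/22 per unit): all 22 → value 49, running total 391.00
- E (62/30 per unit): 5 of 30 → value 5×62/30 = 10.3333, running total 401.33
Total 401.33.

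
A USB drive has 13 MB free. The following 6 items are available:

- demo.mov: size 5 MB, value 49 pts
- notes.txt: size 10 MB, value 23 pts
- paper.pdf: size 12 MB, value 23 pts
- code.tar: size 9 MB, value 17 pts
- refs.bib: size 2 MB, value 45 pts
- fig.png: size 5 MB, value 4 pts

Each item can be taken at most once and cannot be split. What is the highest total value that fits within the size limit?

Check high-value combinations within 13 MB:
- demo.mov+refs.bib+fig.png: size 5+2+5=12, value 49+45+4=98
- demo.mov+refs.bib: size 5+2=7, value 49+45=94
- notes.txt+refs.bib: size 10+2=12, value 23+45=68
- code.tar+refs.bib: size 9+2=11, value 17+45=62
Best: 98 pts.

98 pts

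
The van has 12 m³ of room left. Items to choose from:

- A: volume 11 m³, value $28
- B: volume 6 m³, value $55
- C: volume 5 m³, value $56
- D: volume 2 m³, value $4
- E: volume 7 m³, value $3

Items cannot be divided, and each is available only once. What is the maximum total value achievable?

$111

Check high-value combinations within 12 m³:
- B+C: volume 6+5=11, value 55+56=111
- C+D: volume 5+2=7, value 56+4=60
- B+D: volume 6+2=8, value 55+4=59
- C+E: volume 5+7=12, value 56+3=59
Best: $111.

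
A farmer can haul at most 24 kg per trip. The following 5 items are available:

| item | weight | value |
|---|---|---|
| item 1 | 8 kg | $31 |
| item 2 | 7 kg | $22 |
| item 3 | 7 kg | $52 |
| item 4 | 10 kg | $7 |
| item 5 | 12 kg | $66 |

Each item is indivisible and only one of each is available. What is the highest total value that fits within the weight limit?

$118

Check high-value combinations within 24 kg:
- item 3+item 5: weight 7+12=19, value 52+66=118
- item 1+item 2+item 3: weight 8+7+7=22, value 31+22+52=105
- item 1+item 5: weight 8+12=20, value 31+66=97
- item 2+item 5: weight 7+12=19, value 22+66=88
- item 1+item 3: weight 8+7=15, value 31+52=83
Best: $118.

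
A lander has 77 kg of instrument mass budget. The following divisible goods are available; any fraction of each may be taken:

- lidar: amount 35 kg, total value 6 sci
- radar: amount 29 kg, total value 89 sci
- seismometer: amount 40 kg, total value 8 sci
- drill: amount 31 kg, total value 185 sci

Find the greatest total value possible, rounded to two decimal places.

Take in order of value per unit:
- drill (185/31 per unit): all 31 → value 185, running total 185.00
- radar (89/29 per unit): all 29 → value 89, running total 274.00
- seismometer (8/40 per unit): 17 of 40 → value 17×8/40 = 3.4000, running total 277.40
Total 277.40.

277.40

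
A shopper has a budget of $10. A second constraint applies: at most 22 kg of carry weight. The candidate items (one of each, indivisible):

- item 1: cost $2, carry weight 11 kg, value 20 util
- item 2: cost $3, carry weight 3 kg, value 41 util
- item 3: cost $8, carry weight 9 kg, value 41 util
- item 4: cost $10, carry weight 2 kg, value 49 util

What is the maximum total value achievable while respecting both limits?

61 util

Feasible sets respecting both limits:
- item 1+item 2: cost 5, carry weight 14, value 61
- item 1+item 3: cost 10, carry weight 20, value 61
- item 4: cost 10, carry weight 2, value 49
Best: 61 util.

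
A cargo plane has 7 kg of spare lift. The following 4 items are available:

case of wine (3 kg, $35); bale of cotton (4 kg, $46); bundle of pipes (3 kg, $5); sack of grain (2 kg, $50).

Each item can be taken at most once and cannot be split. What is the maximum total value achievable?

$96

Check high-value combinations within 7 kg:
- bale of cotton+sack of grain: weight 4+2=6, value 46+50=96
- case of wine+sack of grain: weight 3+2=5, value 35+50=85
- case of wine+bale of cotton: weight 3+4=7, value 35+46=81
Best: $96.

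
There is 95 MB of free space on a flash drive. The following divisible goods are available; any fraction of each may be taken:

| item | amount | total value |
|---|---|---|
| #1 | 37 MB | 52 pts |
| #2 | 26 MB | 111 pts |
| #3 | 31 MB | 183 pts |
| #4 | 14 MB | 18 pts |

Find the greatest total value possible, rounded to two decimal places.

347.29

Take in order of value per unit:
- #3 (183/31 per unit): all 31 → value 183, running total 183.00
- #2 (111/26 per unit): all 26 → value 111, running total 294.00
- #1 (52/37 per unit): all 37 → value 52, running total 346.00
- #4 (18/14 per unit): 1 of 14 → value 1×18/14 = 1.2857, running total 347.29
Total 347.29.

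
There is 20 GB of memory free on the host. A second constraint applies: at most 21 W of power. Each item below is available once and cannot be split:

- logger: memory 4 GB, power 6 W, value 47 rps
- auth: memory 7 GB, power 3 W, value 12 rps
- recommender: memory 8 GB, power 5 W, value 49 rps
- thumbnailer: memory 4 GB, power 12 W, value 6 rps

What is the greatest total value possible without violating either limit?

Feasible sets respecting both limits:
- logger+auth+recommender: memory 19, power 14, value 108
- logger+recommender: memory 12, power 11, value 96
- auth+recommender+thumbnailer: memory 19, power 20, value 67
Best: 108 rps.

108 rps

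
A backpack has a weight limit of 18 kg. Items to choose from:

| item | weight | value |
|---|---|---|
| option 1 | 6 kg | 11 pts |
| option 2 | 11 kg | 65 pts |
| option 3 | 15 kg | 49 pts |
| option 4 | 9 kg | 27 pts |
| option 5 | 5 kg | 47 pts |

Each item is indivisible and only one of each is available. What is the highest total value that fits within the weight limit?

112 pts

This is a 0/1 knapsack; check combinations near the capacity.
- option 2+option 5: weight 11+5=16, value 65+47=112
- option 1+option 2: weight 6+11=17, value 11+65=76
- option 4+option 5: weight 9+5=14, value 27+47=74
- option 2: weight 11, value 65
Best: 112 pts.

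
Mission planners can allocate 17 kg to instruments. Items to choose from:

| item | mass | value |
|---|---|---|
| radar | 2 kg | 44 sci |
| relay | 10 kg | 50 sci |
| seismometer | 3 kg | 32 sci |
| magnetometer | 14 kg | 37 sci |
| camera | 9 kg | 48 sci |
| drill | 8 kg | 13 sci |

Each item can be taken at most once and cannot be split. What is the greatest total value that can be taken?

This is a 0/1 knapsack; check combinations near the capacity.
- radar+relay+seismometer: mass 2+10+3=15, value 44+50+32=126
- radar+seismometer+camera: mass 2+3+9=14, value 44+32+48=124
- radar+relay: mass 2+10=12, value 44+50=94
- radar+camera: mass 2+9=11, value 44+48=92
- radar+seismometer+drill: mass 2+3+8=13, value 44+32+13=89
Best: 126 sci.

126 sci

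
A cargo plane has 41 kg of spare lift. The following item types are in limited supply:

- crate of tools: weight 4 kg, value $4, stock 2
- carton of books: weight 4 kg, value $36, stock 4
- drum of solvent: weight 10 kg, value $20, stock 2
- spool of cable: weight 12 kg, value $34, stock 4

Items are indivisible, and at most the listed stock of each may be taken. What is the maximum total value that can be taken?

Best selections within weight 41 and stock limits:
- 4×carton of books + 2×spool of cable: weight 40, value 212
- 4×carton of books + 1×drum of solvent + 1×spool of cable: weight 38, value 198
Best: $212.

$212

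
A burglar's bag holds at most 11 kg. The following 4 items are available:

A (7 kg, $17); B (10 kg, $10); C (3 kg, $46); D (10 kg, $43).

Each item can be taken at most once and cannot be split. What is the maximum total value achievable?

$63

This is a 0/1 knapsack; check combinations near the capacity.
- A+C: weight 7+3=10, value 17+46=63
- C: weight 3, value 46
- D: weight 10, value 43
- A: weight 7, value 17
- B: weight 10, value 10
Best: $63.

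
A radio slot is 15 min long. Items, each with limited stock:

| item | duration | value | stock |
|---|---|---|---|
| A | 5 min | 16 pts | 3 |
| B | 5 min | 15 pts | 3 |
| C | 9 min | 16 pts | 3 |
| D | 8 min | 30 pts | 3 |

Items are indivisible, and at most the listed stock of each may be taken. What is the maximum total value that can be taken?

Best selections within duration 15 and stock limits:
- 3×A: duration 15, value 48
- 2×A + 1×B: duration 15, value 47
Best: 48 pts.

48 pts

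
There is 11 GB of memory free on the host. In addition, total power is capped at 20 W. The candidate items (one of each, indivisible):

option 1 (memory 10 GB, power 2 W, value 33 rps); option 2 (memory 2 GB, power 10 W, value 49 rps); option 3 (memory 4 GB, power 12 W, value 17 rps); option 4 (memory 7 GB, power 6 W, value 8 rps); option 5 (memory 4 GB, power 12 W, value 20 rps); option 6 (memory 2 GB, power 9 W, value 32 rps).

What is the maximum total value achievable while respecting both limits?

Feasible sets respecting both limits:
- option 2+option 6: memory 4, power 19, value 81
- option 2+option 4: memory 9, power 16, value 57
- option 2: memory 2, power 10, value 49
- option 4+option 6: memory 9, power 15, value 40
Best: 81 rps.

81 rps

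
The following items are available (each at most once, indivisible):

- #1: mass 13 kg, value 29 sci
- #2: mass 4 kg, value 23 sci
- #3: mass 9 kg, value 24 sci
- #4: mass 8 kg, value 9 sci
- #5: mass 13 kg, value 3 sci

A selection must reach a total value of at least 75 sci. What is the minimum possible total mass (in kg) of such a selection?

26

Subsets with value ≥ 75, sorted by total mass:
- #1+#2+#3: mass 26, value 76
- #1+#2+#3+#4: mass 34, value 85
- #1+#2+#3+#5: mass 39, value 79
- #1+#2+#3+#4+#5: mass 47, value 88
Minimum mass: 26 kg.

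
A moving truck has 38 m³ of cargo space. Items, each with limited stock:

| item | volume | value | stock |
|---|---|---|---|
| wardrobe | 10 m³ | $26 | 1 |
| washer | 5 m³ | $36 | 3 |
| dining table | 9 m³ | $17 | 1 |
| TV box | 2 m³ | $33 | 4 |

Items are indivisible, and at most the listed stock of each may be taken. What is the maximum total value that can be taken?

$266

Best selections within volume 38 and stock limits:
- 1×wardrobe + 3×washer + 4×TV box: volume 33, value 266
- 3×washer + 1×dining table + 4×TV box: volume 32, value 257
Best: $266.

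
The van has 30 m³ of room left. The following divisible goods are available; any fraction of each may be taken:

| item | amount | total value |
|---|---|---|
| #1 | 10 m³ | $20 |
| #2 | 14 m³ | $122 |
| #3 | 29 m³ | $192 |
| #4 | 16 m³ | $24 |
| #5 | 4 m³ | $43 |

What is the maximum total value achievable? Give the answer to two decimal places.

244.45

Take in order of value per unit:
- #5 (43/4 per unit): all 4 → value 43, running total 43.00
- #2 (122/14 per unit): all 14 → value 122, running total 165.00
- #3 (192/29 per unit): 12 of 29 → value 12×192/29 = 79.4483, running total 244.45
Total 244.45.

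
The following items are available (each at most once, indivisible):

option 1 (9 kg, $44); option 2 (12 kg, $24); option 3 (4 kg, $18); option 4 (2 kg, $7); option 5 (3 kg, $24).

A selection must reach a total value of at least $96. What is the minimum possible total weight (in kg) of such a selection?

26

Subsets with value ≥ 96, sorted by total weight:
- option 1+option 2+option 4+option 5: weight 26, value 99
- option 1+option 2+option 3+option 5: weight 28, value 110
- option 1+option 2+option 3+option 4+option 5: weight 30, value 117
Minimum weight: 26 kg.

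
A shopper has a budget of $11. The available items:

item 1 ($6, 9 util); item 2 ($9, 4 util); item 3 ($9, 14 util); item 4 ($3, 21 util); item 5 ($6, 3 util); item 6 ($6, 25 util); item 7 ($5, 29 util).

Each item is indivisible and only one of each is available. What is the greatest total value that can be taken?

54 util

Check high-value combinations within $11:
- item 6+item 7: cost 6+5=11, value 25+29=54
- item 4+item 7: cost 3+5=8, value 21+29=50
- item 4+item 6: cost 3+6=9, value 21+25=46
Best: 54 util.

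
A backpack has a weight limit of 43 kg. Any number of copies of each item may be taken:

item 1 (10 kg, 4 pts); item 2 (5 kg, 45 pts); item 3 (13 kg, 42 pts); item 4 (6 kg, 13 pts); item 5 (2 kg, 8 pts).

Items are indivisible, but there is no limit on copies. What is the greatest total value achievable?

368 pts

Best value-per-unit is item 2 at 45/5; filling with it alone gives 8×45 = 360.
Optimal mix: 8×item 2 + 1×item 5 → weight 42, value 368.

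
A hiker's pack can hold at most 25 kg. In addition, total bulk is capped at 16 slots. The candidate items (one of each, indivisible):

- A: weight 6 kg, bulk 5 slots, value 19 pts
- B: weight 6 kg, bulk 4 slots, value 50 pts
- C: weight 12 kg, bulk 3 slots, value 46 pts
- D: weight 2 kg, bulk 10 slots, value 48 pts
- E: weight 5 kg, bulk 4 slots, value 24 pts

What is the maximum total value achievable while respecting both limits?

Feasible sets respecting both limits:
- B+C+E: weight 23, bulk 11, value 120
- A+B+C: weight 24, bulk 12, value 115
- B+D: weight 8, bulk 14, value 98
- B+C: weight 18, bulk 7, value 96
Best: 120 pts.

120 pts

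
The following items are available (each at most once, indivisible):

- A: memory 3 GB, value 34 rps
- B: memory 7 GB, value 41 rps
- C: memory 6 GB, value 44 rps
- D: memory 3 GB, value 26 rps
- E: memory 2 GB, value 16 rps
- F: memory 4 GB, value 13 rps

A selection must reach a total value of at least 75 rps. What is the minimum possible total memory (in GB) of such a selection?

Subsets with value ≥ 75, sorted by total memory:
- A+D+E: memory 8, value 76
- A+C: memory 9, value 78
- A+B: memory 10, value 75
- A+C+E: memory 11, value 94
Minimum memory: 8 GB.

8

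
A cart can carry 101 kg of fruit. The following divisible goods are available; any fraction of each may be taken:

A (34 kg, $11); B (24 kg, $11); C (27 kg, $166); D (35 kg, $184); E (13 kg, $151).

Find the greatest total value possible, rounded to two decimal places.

512.65

Take in order of value per unit:
- E (151/13 per unit): all 13 → value 151, running total 151.00
- C (166/27 per unit): all 27 → value 166, running total 317.00
- D (184/35 per unit): all 35 → value 184, running total 501.00
- B (11/24 per unit): all 24 → value 11, running total 512.00
- A (11/34 per unit): 2 of 34 → value 2×11/34 = 0.6471, running total 512.65
Total 512.65.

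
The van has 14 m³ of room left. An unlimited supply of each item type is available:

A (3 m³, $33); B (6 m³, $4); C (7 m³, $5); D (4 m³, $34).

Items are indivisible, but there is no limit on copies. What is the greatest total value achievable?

$134

Best value-per-unit is A at 33/3; filling with it alone gives 4×33 = 132.
Optimal mix: 2×A + 2×D → volume 14, value 134.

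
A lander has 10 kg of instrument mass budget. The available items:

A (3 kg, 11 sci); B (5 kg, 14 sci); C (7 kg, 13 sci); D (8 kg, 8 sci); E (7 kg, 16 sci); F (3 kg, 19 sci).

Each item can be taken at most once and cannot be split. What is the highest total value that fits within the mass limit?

Check high-value combinations within 10 kg:
- E+F: mass 7+3=10, value 16+19=35
- B+F: mass 5+3=8, value 14+19=33
- C+F: mass 7+3=10, value 13+19=32
Best: 35 sci.

35 sci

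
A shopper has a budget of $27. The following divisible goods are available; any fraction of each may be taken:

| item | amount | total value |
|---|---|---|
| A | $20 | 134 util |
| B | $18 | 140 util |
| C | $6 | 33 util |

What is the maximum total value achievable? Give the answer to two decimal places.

200.30

Take in order of value per unit:
- B (140/18 per unit): all 18 → value 140, running total 140.00
- A (134/20 per unit): 9 of 20 → value 9×134/20 = 60.3000, running total 200.30
Total 200.30.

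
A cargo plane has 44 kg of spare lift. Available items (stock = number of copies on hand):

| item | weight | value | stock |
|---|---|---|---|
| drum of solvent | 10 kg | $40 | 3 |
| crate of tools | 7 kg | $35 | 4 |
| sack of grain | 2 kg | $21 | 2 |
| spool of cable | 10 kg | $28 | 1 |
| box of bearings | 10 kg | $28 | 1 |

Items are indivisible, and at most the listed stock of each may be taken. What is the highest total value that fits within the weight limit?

$222

Best selections within weight 44 and stock limits:
- 1×drum of solvent + 4×crate of tools + 2×sack of grain: weight 42, value 222
- 4×crate of tools + 2×sack of grain + 1×box of bearings: weight 42, value 210
- 4×crate of tools + 2×sack of grain + 1×spool of cable: weight 42, value 210
Best: $222.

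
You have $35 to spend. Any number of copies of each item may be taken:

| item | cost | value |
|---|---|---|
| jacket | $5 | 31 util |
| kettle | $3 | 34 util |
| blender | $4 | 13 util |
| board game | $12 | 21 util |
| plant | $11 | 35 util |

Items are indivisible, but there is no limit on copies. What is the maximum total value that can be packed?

Best value-per-unit is kettle at 34/3, and filling with it alone uses cost 11×3=33. No mix of the others beats 11×34 = 374.

374 util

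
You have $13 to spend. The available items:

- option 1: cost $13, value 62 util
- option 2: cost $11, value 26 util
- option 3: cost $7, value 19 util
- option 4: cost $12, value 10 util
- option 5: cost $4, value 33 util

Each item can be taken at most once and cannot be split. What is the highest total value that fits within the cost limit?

62 util

Check high-value combinations within $13:
- option 1: cost 13, value 62
- option 3+option 5: cost 7+4=11, value 19+33=52
- option 5: cost 4, value 33
- option 2: cost 11, value 26
Best: 62 util.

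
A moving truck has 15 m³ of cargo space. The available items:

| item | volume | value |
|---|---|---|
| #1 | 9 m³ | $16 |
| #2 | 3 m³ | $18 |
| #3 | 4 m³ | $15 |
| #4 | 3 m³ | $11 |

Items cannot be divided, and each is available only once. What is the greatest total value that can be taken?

$45

Check high-value combinations within 15 m³:
- #1+#2+#4: volume 9+3+3=15, value 16+18+11=45
- #2+#3+#4: volume 3+4+3=10, value 18+15+11=44
- #1+#2: volume 9+3=12, value 16+18=34
Best: $45.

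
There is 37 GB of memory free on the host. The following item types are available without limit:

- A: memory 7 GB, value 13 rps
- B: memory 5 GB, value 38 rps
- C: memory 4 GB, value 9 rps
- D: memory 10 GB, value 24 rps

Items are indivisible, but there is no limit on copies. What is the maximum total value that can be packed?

266 rps

Best value-per-unit is B at 38/5, and filling with it alone uses memory 7×5=35. No mix of the others beats 7×38 = 266.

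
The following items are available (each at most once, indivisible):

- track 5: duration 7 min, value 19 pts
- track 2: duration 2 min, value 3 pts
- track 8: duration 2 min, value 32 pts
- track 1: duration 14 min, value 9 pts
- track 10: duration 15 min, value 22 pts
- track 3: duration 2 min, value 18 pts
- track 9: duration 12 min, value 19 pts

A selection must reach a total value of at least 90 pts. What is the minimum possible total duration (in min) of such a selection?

Subsets with value ≥ 90, sorted by total duration:
- track 5+track 2+track 8+track 3+track 9: duration 25, value 91
- track 5+track 8+track 10+track 3: duration 26, value 91
- track 5+track 2+track 8+track 10+track 3: duration 28, value 94
Minimum duration: 25 min.

25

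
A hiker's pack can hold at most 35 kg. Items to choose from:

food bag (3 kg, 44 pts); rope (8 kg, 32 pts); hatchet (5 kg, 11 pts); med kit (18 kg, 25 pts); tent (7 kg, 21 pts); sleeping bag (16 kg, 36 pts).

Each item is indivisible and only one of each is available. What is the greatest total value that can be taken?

133 pts

Check high-value combinations within 35 kg:
- food bag+rope+tent+sleeping bag: weight 3+8+7+16=34, value 44+32+21+36=133
- food bag+rope+hatchet+sleeping bag: weight 3+8+5+16=32, value 44+32+11+36=123
- food bag+rope+sleeping bag: weight 3+8+16=27, value 44+32+36=112
Best: 133 pts.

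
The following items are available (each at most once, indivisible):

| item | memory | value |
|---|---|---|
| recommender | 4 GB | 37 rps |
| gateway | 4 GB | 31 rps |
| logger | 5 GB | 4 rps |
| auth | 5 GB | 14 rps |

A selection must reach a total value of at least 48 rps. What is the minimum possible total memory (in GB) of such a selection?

Subsets with value ≥ 48, sorted by total memory:
- recommender+gateway: memory 8, value 68
- recommender+auth: memory 9, value 51
Minimum memory: 8 GB.

8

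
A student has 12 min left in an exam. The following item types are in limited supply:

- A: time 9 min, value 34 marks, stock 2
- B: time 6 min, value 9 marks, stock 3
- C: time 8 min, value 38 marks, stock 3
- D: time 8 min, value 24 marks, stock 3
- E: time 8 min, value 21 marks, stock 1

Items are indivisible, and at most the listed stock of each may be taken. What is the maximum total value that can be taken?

Best selections within time 12 and stock limits:
- 1×C: time 8, value 38
- 1×A: time 9, value 34
Best: 38 marks.

38 marks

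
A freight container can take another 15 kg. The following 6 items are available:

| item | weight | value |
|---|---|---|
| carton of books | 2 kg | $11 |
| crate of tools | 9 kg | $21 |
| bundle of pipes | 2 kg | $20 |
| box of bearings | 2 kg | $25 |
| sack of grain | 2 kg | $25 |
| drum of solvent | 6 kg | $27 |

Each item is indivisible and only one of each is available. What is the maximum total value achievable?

$108

Check high-value combinations within 15 kg:
- carton of books+bundle of pipes+box of bearings+sack of grain+drum of solvent: weight 2+2+2+2+6=14, value 11+20+25+25+27=108
- bundle of pipes+box of bearings+sack of grain+drum of solvent: weight 2+2+2+6=12, value 20+25+25+27=97
- crate of tools+bundle of pipes+box of bearings+sack of grain: weight 9+2+2+2=15, value 21+20+25+25=91
Best: $108.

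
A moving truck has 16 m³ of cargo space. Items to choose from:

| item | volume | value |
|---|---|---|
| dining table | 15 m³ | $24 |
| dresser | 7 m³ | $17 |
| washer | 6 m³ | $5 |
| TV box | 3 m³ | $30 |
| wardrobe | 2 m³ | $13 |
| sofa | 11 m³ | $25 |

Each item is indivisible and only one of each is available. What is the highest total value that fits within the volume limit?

This is a 0/1 knapsack; check combinations near the capacity.
- TV box+wardrobe+sofa: volume 3+2+11=16, value 30+13+25=68
- dresser+TV box+wardrobe: volume 7+3+2=12, value 17+30+13=60
- TV box+sofa: volume 3+11=14, value 30+25=55
Best: $68.

$68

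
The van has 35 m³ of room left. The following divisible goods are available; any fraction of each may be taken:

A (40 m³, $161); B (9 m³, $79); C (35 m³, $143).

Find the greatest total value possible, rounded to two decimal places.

185.23

Take in order of value per unit:
- B (79/9 per unit): all 9 → value 79, running total 79.00
- C (143/35 per unit): 26 of 35 → value 26×143/35 = 106.2286, running total 185.23
Total 185.23.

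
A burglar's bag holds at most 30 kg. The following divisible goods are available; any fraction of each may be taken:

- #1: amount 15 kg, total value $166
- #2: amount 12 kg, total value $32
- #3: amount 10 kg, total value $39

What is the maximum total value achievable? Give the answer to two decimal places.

Take in order of value per unit:
- #1 (166/15 per unit): all 15 → value 166, running total 166.00
- #3 (39/10 per unit): all 10 → value 39, running total 205.00
- #2 (32/12 per unit): 5 of 12 → value 5×32/12 = 13.3333, running total 218.33
Total 218.33.

218.33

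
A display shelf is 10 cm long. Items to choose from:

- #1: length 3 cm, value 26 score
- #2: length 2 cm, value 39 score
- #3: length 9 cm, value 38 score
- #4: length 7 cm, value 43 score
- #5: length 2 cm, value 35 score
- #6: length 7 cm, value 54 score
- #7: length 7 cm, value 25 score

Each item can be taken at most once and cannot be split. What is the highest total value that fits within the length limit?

This is a 0/1 knapsack; check combinations near the capacity.
- #1+#2+#5: length 3+2+2=7, value 26+39+35=100
- #2+#6: length 2+7=9, value 39+54=93
- #5+#6: length 2+7=9, value 35+54=89
Best: 100 score.

100 score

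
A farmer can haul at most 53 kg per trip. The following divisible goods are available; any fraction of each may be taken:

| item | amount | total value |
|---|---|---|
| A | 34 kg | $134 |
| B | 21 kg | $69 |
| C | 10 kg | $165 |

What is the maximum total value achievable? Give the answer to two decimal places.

Take in order of value per unit:
- C (165/10 per unit): all 10 → value 165, running total 165.00
- A (134/34 per unit): all 34 → value 134, running total 299.00
- B (69/21 per unit): 9 of 21 → value 9×69/21 = 29.5714, running total 328.57
Total 328.57.

328.57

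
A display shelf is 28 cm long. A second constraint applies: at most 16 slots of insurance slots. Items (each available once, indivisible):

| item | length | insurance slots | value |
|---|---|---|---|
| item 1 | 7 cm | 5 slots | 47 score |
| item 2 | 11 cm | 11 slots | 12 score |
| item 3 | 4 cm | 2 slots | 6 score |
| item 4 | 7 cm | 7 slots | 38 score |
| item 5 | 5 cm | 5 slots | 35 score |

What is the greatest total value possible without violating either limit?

Feasible sets respecting both limits:
- item 1+item 3+item 4: length 18, insurance slots 14, value 91
- item 1+item 3+item 5: length 16, insurance slots 12, value 88
- item 1+item 4: length 14, insurance slots 12, value 85
Best: 91 score.

91 score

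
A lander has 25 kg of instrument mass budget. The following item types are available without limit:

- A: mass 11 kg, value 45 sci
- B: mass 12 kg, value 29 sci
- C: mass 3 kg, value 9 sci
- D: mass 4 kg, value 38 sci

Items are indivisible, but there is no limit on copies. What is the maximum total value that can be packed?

228 sci

Best value-per-unit is D at 38/4, and filling with it alone uses mass 6×4=24. No mix of the others beats 6×38 = 228.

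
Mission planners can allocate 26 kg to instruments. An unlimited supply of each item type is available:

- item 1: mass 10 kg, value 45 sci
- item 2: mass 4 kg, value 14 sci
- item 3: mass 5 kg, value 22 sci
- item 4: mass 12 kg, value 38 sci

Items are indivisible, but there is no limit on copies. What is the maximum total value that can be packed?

Best value-per-unit is item 1 at 45/10; filling with it alone gives 2×45 = 90.
Optimal mix: 2×item 1 + 1×item 3 → mass 25, value 112.

112 sci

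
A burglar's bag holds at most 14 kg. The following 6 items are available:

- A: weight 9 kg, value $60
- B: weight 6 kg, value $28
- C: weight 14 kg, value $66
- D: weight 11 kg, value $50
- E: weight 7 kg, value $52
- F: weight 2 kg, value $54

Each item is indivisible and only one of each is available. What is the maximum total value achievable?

Check high-value combinations within 14 kg:
- A+F: weight 9+2=11, value 60+54=114
- E+F: weight 7+2=9, value 52+54=106
- D+F: weight 11+2=13, value 50+54=104
Best: $114.

$114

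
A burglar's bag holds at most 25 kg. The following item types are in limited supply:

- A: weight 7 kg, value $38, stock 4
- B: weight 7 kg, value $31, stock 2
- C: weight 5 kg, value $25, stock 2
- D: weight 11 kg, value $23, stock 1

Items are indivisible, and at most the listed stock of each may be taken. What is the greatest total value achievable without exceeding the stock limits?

$126

Best selections within weight 25 and stock limits:
- 2×A + 2×C: weight 24, value 126
- 1×A + 1×B + 2×C: weight 24, value 119
- 3×A: weight 21, value 114
- 2×B + 2×C: weight 24, value 112
Best: $126.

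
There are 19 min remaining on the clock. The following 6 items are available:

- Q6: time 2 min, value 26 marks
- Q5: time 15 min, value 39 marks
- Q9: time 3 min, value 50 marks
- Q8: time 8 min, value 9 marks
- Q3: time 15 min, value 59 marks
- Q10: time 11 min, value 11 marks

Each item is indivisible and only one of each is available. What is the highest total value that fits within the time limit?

Check high-value combinations within 19 min:
- Q9+Q3: time 3+15=18, value 50+59=109
- Q5+Q9: time 15+3=18, value 39+50=89
- Q6+Q9+Q10: time 2+3+11=16, value 26+50+11=87
Best: 109 marks.

109 marks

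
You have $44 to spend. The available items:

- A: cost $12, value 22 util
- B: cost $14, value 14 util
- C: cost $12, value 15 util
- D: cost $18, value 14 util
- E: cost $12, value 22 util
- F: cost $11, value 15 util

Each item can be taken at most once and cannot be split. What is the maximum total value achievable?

This is a 0/1 knapsack; check combinations near the capacity.
- A+E+F: cost 12+12+11=35, value 22+22+15=59
- A+C+E: cost 12+12+12=36, value 22+15+22=59
- A+B+E: cost 12+14+12=38, value 22+14+22=58
Best: 59 util.

59 util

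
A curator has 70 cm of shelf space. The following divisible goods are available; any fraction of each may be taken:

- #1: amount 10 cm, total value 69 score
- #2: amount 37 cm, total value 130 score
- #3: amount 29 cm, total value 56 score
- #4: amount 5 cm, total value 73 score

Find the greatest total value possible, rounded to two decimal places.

306.76

Take in order of value per unit:
- #4 (73/5 per unit): all 5 → value 73, running total 73.00
- #1 (69/10 per unit): all 10 → value 69, running total 142.00
- #2 (130/37 per unit): all 37 → value 130, running total 272.00
- #3 (56/29 per unit): 18 of 29 → value 18×56/29 = 34.7586, running total 306.76
Total 306.76.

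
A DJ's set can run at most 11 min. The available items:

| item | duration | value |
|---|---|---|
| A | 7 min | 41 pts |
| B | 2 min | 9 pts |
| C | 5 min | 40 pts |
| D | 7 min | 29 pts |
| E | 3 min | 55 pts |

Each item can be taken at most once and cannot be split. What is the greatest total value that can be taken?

Check high-value combinations within 11 min:
- B+C+E: duration 2+5+3=10, value 9+40+55=104
- A+E: duration 7+3=10, value 41+55=96
- C+E: duration 5+3=8, value 40+55=95
Best: 104 pts.

104 pts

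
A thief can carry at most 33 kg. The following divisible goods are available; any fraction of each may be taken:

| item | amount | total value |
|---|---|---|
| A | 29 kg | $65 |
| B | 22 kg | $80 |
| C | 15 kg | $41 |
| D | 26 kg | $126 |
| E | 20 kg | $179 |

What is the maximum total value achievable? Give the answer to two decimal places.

242.00

Take in order of value per unit:
- E (179/20 per unit): all 20 → value 179, running total 179.00
- D (126/26 per unit): 13 of 26 → value 13×126/26 = 63.0000, running total 242.00
Total 242.00.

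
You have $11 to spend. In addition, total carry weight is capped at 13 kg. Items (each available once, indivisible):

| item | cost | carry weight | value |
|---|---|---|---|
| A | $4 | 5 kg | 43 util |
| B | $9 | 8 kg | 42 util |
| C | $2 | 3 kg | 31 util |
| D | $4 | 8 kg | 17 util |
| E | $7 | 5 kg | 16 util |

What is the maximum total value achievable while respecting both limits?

Feasible sets respecting both limits:
- A+C: cost 6, carry weight 8, value 74
- B+C: cost 11, carry weight 11, value 73
- A+D: cost 8, carry weight 13, value 60
Best: 74 util.

74 util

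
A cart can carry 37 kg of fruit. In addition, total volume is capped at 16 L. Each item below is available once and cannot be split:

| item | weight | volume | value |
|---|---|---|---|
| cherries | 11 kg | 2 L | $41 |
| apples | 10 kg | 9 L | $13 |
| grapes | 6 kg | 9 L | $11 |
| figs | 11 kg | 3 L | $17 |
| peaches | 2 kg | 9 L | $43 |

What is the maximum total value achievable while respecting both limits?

$101

Feasible sets respecting both limits:
- cherries+figs+peaches: weight 24, volume 14, value 101
- cherries+peaches: weight 13, volume 11, value 84
- cherries+apples+figs: weight 32, volume 14, value 71
- cherries+grapes+figs: weight 28, volume 14, value 69
Best: $101.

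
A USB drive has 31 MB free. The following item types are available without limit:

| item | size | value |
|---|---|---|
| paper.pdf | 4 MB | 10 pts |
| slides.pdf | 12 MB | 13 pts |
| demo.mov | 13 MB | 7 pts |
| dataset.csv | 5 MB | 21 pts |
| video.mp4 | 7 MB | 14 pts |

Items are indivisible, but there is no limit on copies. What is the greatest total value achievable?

Best value-per-unit is dataset.csv at 21/5, and filling with it alone uses size 6×5=30. No mix of the others beats 6×21 = 126.

126 pts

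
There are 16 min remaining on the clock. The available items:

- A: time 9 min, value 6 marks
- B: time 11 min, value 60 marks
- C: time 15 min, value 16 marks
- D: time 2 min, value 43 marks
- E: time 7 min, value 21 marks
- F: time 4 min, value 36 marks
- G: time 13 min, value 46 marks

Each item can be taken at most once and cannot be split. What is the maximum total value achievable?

103 marks

Check high-value combinations within 16 min:
- B+D: time 11+2=13, value 60+43=103
- D+E+F: time 2+7+4=13, value 43+21+36=100
- B+F: time 11+4=15, value 60+36=96
- D+G: time 2+13=15, value 43+46=89
Best: 103 marks.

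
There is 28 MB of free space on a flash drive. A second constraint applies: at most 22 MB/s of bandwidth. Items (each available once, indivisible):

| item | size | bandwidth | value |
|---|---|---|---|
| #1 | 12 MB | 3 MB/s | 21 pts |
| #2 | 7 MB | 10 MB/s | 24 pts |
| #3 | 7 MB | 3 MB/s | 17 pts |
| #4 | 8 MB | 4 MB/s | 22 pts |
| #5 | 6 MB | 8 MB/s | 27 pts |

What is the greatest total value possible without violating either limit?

Feasible sets respecting both limits:
- #2+#4+#5: size 21, bandwidth 22, value 73
- #1+#2+#5: size 25, bandwidth 21, value 72
- #1+#4+#5: size 26, bandwidth 15, value 70
- #2+#3+#5: size 20, bandwidth 21, value 68
Best: 73 pts.

73 pts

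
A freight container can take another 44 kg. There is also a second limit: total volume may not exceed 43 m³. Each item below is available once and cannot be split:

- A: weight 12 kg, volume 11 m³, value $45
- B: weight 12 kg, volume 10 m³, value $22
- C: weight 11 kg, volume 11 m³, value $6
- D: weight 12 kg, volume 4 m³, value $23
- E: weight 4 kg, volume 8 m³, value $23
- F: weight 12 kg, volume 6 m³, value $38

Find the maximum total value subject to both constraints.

Feasible sets respecting both limits:
- A+D+E+F: weight 40, volume 29, value 129
- A+B+E+F: weight 40, volume 35, value 128
- A+B+D+E: weight 40, volume 33, value 113
Best: $129.

$129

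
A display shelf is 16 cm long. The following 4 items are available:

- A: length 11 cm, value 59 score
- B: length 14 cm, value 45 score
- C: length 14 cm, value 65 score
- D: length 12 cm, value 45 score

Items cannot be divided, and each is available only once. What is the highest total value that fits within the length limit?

65 score

Check high-value combinations within 16 cm:
- C: length 14, value 65
- A: length 11, value 59
- D: length 12, value 45
- B: length 14, value 45
Best: 65 score.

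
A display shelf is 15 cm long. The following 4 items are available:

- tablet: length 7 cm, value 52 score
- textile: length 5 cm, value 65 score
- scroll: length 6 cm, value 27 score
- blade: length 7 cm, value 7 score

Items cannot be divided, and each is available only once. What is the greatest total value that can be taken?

117 score

Check high-value combinations within 15 cm:
- tablet+textile: length 7+5=12, value 52+65=117
- textile+scroll: length 5+6=11, value 65+27=92
- tablet+scroll: length 7+6=13, value 52+27=79
Best: 117 score.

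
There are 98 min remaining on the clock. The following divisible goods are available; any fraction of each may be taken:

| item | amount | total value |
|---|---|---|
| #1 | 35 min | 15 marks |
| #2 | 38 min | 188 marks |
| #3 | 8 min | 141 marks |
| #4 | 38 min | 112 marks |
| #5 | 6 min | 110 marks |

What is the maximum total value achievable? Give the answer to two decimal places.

554.43

Take in order of value per unit:
- #5 (110/6 per unit): all 6 → value 110, running total 110.00
- #3 (141/8 per unit): all 8 → value 141, running total 251.00
- #2 (188/38 per unit): all 38 → value 188, running total 439.00
- #4 (112/38 per unit): all 38 → value 112, running total 551.00
- #1 (15/35 per unit): 8 of 35 → value 8×15/35 = 3.4286, running total 554.43
Total 554.43.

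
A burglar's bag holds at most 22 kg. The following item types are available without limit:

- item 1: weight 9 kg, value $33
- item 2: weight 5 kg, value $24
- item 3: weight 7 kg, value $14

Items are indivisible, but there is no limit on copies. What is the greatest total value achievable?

Best value-per-unit is item 2 at 24/5, and filling with it alone uses weight 4×5=20. No mix of the others beats 4×24 = 96.

$96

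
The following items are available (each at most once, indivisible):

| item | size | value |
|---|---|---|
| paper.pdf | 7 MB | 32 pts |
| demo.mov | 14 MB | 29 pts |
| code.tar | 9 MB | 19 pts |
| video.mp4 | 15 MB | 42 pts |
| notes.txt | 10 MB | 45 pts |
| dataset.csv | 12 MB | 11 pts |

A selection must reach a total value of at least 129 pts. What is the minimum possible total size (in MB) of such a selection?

Subsets with value ≥ 129, sorted by total size:
- paper.pdf+code.tar+video.mp4+notes.txt: size 41, value 138
- paper.pdf+video.mp4+notes.txt+dataset.csv: size 44, value 130
Minimum size: 41 MB.

41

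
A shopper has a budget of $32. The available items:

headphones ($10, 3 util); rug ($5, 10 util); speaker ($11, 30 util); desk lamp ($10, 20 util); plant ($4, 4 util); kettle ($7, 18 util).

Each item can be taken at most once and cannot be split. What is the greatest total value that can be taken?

Check high-value combinations within $32:
- speaker+desk lamp+plant+kettle: cost 11+10+4+7=32, value 30+20+4+18=72
- speaker+desk lamp+kettle: cost 11+10+7=28, value 30+20+18=68
- rug+speaker+desk lamp+plant: cost 5+11+10+4=30, value 10+30+20+4=64
Best: 72 util.

72 util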